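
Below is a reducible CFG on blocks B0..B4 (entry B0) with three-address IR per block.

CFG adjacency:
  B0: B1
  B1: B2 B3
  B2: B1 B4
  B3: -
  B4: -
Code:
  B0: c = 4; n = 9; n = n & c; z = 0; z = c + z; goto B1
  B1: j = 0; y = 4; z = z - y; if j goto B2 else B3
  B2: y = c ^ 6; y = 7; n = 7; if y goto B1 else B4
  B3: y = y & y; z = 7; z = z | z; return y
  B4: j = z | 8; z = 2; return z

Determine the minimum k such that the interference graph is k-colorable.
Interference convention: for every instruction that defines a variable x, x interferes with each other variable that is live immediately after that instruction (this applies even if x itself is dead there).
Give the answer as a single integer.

Block summaries:
  B0: def={c,n,z} ue=∅
  B1: def={j,y,z} ue={z}
  B2: def={n,y} ue={c}
  B3: def={y,z} ue={y}
  B4: def={j,z} ue={z}

Live sets:
  B0: in=∅ out={c,z}
  B1: in={c,z} out={c,y,z}
  B2: in={c,z} out={c,z}
  B3: in={y} out=∅
  B4: in={z} out=∅

Interference:
  c: {j,n,y,z}
  j: {c,y,z}
  n: {c,y,z}
  y: {c,j,n,z}
  z: {c,j,n,y}

Chromatic number:
  {c,j,y,z} pairwise interfere (4-clique) ⇒ χ ≥ 4
  4-colouring: r0={c}  r1={y}  r2={z}  r3={j,n}
  χ = 4

Answer: 4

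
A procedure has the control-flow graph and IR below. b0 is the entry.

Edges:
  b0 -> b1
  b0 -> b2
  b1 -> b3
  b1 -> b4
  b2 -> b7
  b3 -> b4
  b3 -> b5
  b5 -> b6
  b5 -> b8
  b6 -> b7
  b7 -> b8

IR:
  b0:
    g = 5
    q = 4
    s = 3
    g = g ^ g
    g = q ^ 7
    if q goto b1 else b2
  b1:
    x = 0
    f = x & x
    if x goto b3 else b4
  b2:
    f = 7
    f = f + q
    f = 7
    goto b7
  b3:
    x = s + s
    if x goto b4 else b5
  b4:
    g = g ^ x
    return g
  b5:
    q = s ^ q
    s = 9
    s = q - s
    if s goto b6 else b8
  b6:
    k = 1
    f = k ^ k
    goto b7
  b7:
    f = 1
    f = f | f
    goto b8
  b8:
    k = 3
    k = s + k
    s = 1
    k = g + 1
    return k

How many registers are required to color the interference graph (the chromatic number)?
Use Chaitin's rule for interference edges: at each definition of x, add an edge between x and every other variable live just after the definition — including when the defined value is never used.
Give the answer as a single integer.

Answer: 5

Analysis:
def/use:
  b0 def {g,q,s} use ∅
  b1 def {f,x} use ∅
  b2 def {f} use {q}
  b3 def {x} use {s}
  b4 def {g} use {g,x}
  b5 def {q,s} use {q,s}
  b6 def {f,k} use ∅
  b7 def {f} use ∅
  b8 def {k,s} use {g,s}

Live sets:
  b0 li=∅ lo={g,q,s}
  b1 li={g,q,s} lo={g,q,s,x}
  b2 li={g,q,s} lo={g,s}
  b3 li={g,q,s} lo={g,q,s,x}
  b4 li={g,x} lo=∅
  b5 li={g,q,s} lo={g,s}
  b6 li={g,s} lo={g,s}
  b7 li={g,s} lo={g,s}
  b8 li={g,s} lo=∅

Conflict graph:
  f: {g,q,s,x}
  g: {f,k,q,s,x}
  k: {g,s}
  q: {f,g,s,x}
  s: {f,g,k,q,x}
  x: {f,g,q,s}

Colouring:
  clique {f,g,q,s,x} ⇒ need ≥ 5
  assign f→R2 g→R0 k→R2 q→R3 s→R1 x→R4 — no edge inside a register ⇒ χ ≤ 5
  χ = 5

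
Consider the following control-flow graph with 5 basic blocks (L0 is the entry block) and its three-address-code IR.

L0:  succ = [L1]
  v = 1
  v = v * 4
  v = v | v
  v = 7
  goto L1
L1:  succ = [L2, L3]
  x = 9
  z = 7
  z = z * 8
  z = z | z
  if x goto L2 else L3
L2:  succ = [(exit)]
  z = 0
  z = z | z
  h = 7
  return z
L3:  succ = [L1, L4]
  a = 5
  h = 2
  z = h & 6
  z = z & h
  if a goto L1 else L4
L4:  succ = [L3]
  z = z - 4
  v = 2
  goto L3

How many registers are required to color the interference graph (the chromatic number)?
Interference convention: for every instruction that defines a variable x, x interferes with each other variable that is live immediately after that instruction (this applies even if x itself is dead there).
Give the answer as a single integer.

Block summaries:
  L0: def={v} ue=∅
  L1: def={x,z} ue=∅
  L2: def={h,z} ue=∅
  L3: def={a,h,z} ue=∅
  L4: def={v,z} ue={z}

Liveness:
  L0 li=∅ lo=∅
  L1 li=∅ lo=∅
  L2 li=∅ lo=∅
  L3 li=∅ lo={z}
  L4 li={z} lo=∅

Interference:
  a↔{h,z}
  h↔{a,z}
  v↔∅
  x↔{z}
  z↔{a,h,x}

Registers:
  clique {a,h,z} ⇒ need ≥ 3
  assign a→R1 h→R2 v→R0 x→R1 z→R0 — no edge inside a register ⇒ χ ≤ 3
  χ = 3

Answer: 3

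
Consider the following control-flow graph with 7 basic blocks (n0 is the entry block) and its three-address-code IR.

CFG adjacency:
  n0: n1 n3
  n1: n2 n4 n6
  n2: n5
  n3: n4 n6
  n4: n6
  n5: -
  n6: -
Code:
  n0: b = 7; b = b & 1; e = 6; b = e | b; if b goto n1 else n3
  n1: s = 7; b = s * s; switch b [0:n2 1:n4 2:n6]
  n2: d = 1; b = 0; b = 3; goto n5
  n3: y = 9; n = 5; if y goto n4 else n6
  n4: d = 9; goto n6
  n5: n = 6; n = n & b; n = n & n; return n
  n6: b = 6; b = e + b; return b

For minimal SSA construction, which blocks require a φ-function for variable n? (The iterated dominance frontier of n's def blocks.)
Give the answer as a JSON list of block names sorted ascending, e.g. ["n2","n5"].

Answer: ["n4", "n6"]

Analysis:
idom tree: n1←n0 n2←n1 n3←n0 n4←n0 n5←n2 n6←n0
Join-block Dom:
  n4: preds {n1,n3}: {n0,n1} ∩ {n0,n3} = {n0}; idom=n0
  n6: preds {n1,n3,n4}: {n0,n1} ∩ {n0,n3} ∩ {n0,n4} = {n0}; idom=n0

DF walk-up:
  join n4 pred n1: n1 stop@n0
  join n4 pred n3: n3 stop@n0
  join n6 pred n1: n1 stop@n0
  join n6 pred n3: n3 stop@n0
  join n6 pred n4: n4 stop@n0
  DF(n0)=∅
  DF(n1)={n4,n6}
  DF(n2)=∅
  DF(n3)={n4,n6}
  DF(n4)={n6}
  DF(n5)=∅
  DF(n6)=∅

φ for n: defs {n3,n5}
  DF⁺ = {n4,n6}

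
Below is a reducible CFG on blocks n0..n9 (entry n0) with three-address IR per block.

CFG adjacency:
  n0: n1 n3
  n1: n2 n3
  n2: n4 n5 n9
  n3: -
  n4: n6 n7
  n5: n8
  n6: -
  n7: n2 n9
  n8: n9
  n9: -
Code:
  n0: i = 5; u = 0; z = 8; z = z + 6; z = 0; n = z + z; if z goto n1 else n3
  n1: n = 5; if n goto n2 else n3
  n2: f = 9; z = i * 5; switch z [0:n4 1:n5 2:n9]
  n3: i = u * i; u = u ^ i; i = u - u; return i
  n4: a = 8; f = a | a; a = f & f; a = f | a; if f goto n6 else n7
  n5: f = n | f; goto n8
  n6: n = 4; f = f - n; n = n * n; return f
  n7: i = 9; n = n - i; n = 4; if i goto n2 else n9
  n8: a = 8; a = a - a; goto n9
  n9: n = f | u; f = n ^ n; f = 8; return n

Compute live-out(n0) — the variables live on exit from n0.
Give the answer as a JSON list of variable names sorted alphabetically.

Per-block:
  n0 def {i,n,u,z} use ∅
  n1 def {n} use ∅
  n2 def {f,z} use {i}
  n3 def {i,u} use {i,u}
  n4 def {a,f} use ∅
  n5 def {f} use {f,n}
  n6 def {f,n} use {f}
  n7 def {i,n} use {n}
  n8 def {a} use ∅
  n9 def {f,n} use {f,u}

Liveness:
  n0 li=∅ lo={i,u}
  n1 li={i,u} lo={i,n,u}
  n2 li={i,n,u} lo={f,n,u}
  n3 li={i,u} lo=∅
  n4 li={n,u} lo={f,n,u}
  n5 li={f,n,u} lo={f,u}
  n6 li={f} lo=∅
  n7 li={f,n,u} lo={f,i,n,u}
  n8 li={f,u} lo={f,u}
  n9 li={f,u} lo=∅

live-out(n0) = ["i", "u"]

Answer: ["i", "u"]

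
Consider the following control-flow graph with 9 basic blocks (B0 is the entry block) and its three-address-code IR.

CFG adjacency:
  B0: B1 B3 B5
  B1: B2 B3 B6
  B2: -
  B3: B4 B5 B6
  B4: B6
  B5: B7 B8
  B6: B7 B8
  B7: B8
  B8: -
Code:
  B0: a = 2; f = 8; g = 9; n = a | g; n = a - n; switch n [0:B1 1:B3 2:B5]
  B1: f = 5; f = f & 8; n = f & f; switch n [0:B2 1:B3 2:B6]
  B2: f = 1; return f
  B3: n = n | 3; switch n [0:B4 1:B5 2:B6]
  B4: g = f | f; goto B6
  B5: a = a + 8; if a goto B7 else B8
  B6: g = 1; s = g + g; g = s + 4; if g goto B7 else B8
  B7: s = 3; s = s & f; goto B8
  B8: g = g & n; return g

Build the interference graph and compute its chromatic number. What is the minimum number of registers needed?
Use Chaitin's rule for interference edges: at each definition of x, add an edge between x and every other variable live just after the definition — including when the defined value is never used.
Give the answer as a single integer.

Answer: 4

Working:
def/use:
  B0 def {a,f,g,n} use ∅
  B1 def {f,n} use ∅
  B2 def {f} use ∅
  B3 def {n} use {n}
  B4 def {g} use {f}
  B5 def {a} use {a}
  B6 def {g,s} use ∅
  B7 def {s} use {f}
  B8 def {g} use {g,n}

Live sets:
  live B0: ∅→{a,f,g,n}
  live B1: {a,g}→{a,f,g,n}
  live B2: ∅→∅
  live B3: {a,f,g,n}→{a,f,g,n}
  live B4: {f,n}→{f,n}
  live B5: {a,f,g,n}→{f,g,n}
  live B6: {f,n}→{f,g,n}
  live B7: {f,g,n}→{g,n}
  live B8: {g,n}→∅

Conflict graph:
  a↔{f,g,n}
  f↔{a,g,n,s}
  g↔{a,f,n,s}
  n↔{a,f,g,s}
  s↔{f,g,n}

Colouring:
  clique {a,f,g,n} ⇒ need ≥ 4
  4-colouring: c0={f}  c1={g}  c2={n}  c3={a,s}
  χ = 4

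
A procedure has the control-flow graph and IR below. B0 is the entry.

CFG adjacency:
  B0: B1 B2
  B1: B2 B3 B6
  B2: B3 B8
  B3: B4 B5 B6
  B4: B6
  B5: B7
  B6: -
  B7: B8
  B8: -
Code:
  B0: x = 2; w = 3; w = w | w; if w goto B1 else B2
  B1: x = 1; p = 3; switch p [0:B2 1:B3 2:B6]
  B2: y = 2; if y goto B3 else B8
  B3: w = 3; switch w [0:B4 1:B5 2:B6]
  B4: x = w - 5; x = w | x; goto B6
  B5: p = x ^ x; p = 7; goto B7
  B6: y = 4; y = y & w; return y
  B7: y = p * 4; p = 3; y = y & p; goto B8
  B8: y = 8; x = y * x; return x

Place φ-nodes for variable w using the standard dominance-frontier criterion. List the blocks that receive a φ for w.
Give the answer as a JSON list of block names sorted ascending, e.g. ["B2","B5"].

Answer: ["B6", "B8"]

Derivation:
idom tree: B1←B0 B2←B0 B3←B0 B4←B3 B5←B3 B6←B0 B7←B5 B8←B0
Dom∩ at merges:
  B2: preds {B0,B1}: {B0} ∩ {B0,B1} = {B0}; idom=B0
  B3: preds {B1,B2}: {B0,B1} ∩ {B0,B2} = {B0}; idom=B0
  B6: preds {B1,B3,B4}: {B0,B1} ∩ {B0,B3} ∩ {B0,B3,B4} = {B0}; idom=B0
  B8: preds {B2,B7}: {B0,B2} ∩ {B0,B3,B5,B7} = {B0}; idom=B0

DF walk-up:
  join B2 pred B0: · stop@B0
  join B2 pred B1: B1 stop@B0
  join B3 pred B1: B1 stop@B0
  join B3 pred B2: B2 stop@B0
  join B6 pred B1: B1 stop@B0
  join B6 pred B3: B3 stop@B0
  join B6 pred B4: B4→B3 stop@B0
  join B8 pred B2: B2 stop@B0
  join B8 pred B7: B7→B5→B3 stop@B0
  DF(B0)=∅
  DF(B1)={B2,B3,B6}
  DF(B2)={B3,B8}
  DF(B3)={B6,B8}
  DF(B4)={B6}
  DF(B5)={B8}
  DF(B6)=∅
  DF(B7)={B8}
  DF(B8)=∅

φ for w: defs {B0,B3}
  DF⁺ = {B6,B8}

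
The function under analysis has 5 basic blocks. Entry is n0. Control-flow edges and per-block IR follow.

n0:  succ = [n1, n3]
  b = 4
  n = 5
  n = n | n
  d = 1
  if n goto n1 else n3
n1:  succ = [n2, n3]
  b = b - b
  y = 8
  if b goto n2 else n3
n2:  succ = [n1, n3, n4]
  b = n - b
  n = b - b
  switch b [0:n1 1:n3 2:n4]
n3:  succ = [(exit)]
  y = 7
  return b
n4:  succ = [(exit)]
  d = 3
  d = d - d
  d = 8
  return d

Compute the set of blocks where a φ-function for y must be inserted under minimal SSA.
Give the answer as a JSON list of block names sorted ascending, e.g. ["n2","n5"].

idom tree: n1←n0 n2←n1 n3←n0 n4←n2
Dom∩ at merges:
  n1: preds {n0,n2}: {n0} ∩ {n0,n1,n2} = {n0}; idom=n0
  n3: preds {n0,n1,n2}: {n0} ∩ {n0,n1} ∩ {n0,n1,n2} = {n0}; idom=n0

DF derivation:
  n1←n0: walk · to n0
  n1←n2: walk n2→n1 to n0
  n3←n0: walk · to n0
  n3←n1: walk n1 to n0
  n3←n2: walk n2→n1 to n0
  n0: DF=∅
  n1: DF={n1,n3}
  n2: DF={n1,n3}
  n3: DF=∅
  n4: DF=∅

φ for y: defs {n1,n3}
  DF⁺ = {n1,n3}

Answer: ["n1", "n3"]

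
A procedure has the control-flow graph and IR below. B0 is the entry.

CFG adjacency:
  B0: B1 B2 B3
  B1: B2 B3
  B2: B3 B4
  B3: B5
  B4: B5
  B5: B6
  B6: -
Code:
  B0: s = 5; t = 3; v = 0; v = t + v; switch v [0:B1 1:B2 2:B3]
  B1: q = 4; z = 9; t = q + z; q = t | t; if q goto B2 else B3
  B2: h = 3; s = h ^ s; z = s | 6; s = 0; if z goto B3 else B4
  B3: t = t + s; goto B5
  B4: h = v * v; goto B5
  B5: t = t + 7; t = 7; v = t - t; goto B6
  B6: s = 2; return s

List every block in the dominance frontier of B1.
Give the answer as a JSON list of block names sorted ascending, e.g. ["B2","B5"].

Answer: ["B2", "B3"]

Working:
idom tree: B1←B0 B2←B0 B3←B0 B4←B2 B5←B0 B6←B5
Join-block Dom:
  B2: preds {B0,B1}: {B0} ∩ {B0,B1} = {B0}; idom=B0
  B3: preds {B0,B1,B2}: {B0} ∩ {B0,B1} ∩ {B0,B2} = {B0}; idom=B0
  B5: preds {B3,B4}: {B0,B3} ∩ {B0,B2,B4} = {B0}; idom=B0

DF walk-up:
  join B2 pred B0: · stop@B0
  join B2 pred B1: B1 stop@B0
  join B3 pred B0: · stop@B0
  join B3 pred B1: B1 stop@B0
  join B3 pred B2: B2 stop@B0
  join B5 pred B3: B3 stop@B0
  join B5 pred B4: B4→B2 stop@B0
  B0 → ∅
  B1 → {B2,B3}
  B2 → {B3,B5}
  B3 → {B5}
  B4 → {B5}
  B5 → ∅
  B6 → ∅

DF(B1) = ["B2", "B3"]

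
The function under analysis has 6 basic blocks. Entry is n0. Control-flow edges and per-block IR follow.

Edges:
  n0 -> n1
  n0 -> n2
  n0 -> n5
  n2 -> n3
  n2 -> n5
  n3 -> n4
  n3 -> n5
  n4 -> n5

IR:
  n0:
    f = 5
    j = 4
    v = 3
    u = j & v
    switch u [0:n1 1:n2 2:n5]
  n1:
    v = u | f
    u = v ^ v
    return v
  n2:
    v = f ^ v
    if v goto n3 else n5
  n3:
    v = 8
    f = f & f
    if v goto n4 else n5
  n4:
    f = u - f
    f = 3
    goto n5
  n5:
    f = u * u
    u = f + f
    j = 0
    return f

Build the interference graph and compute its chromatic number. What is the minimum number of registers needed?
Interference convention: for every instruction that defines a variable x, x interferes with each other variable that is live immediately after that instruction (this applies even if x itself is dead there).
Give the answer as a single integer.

Per-block:
  n0: {f,j,u,v} / ∅
  n1: {u,v} / {f,u}
  n2: {v} / {f,v}
  n3: {f,v} / {f}
  n4: {f} / {f,u}
  n5: {f,j,u} / {u}

Liveness:
  n0: in=∅ out={f,u,v}
  n1: in={f,u} out=∅
  n2: in={f,u,v} out={f,u}
  n3: in={f,u} out={f,u}
  n4: in={f,u} out={u}
  n5: in={u} out=∅

Interfere edges:
  f: {j,u,v}
  j: {f,v}
  u: {f,v}
  v: {f,j,u}

Colouring:
  {f,j,v} pairwise interfere (3-clique) ⇒ χ ≥ 3
  3-colouring: r0={f}  r1={v}  r2={j,u}
  χ = 3

Answer: 3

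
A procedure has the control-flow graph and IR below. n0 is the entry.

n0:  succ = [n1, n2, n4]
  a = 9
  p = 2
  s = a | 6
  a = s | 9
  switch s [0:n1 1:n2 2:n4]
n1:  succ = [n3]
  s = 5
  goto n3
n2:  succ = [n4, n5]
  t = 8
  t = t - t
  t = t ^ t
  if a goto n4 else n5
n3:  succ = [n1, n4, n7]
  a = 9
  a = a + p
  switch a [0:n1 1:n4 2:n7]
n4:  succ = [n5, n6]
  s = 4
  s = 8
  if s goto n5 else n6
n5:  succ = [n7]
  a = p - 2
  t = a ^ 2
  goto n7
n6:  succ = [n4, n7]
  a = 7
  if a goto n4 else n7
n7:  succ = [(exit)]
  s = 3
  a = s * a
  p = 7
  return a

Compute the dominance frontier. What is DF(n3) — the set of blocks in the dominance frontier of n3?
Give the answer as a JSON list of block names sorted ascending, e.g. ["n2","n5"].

idom tree: n1←n0 n2←n0 n3←n1 n4←n0 n5←n0 n6←n4 n7←n0
Join-block Dom:
  n1: preds {n0,n3}: {n0} ∩ {n0,n1,n3} = {n0}; idom=n0
  n4: preds {n0,n2,n3,n6}: {n0} ∩ {n0,n2} ∩ {n0,n1,n3} ∩ {n0,n4,n6} = {n0}; idom=n0
  n5: preds {n2,n4}: {n0,n2} ∩ {n0,n4} = {n0}; idom=n0
  n7: preds {n3,n5,n6}: {n0,n1,n3} ∩ {n0,n5} ∩ {n0,n4,n6} = {n0}; idom=n0

Frontier:
  n1←n0: walk · to n0
  n1←n3: walk n3→n1 to n0
  n4←n0: walk · to n0
  n4←n2: walk n2 to n0
  n4←n3: walk n3→n1 to n0
  n4←n6: walk n6→n4 to n0
  n5←n2: walk n2 to n0
  n5←n4: walk n4 to n0
  n7←n3: walk n3→n1 to n0
  n7←n5: walk n5 to n0
  n7←n6: walk n6→n4 to n0
  n0 → ∅
  n1 → {n1,n4,n7}
  n2 → {n4,n5}
  n3 → {n1,n4,n7}
  n4 → {n4,n5,n7}
  n5 → {n7}
  n6 → {n4,n7}
  n7 → ∅

DF(n3) = ["n1", "n4", "n7"]

Answer: ["n1", "n4", "n7"]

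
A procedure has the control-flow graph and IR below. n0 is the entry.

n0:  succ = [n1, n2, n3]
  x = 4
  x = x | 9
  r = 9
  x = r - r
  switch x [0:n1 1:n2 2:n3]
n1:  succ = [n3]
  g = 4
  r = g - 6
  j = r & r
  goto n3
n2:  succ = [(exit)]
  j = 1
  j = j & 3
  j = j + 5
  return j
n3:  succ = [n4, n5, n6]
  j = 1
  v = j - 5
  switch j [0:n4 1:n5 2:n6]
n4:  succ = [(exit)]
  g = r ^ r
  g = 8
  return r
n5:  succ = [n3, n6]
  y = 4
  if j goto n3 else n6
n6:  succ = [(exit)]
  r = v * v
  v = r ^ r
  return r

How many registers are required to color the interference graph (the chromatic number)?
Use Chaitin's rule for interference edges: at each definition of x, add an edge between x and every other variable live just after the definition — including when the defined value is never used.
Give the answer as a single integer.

Per-block:
  n0: {r,x} / ∅
  n1: {g,j,r} / ∅
  n2: {j} / ∅
  n3: {j,v} / ∅
  n4: {g} / {r}
  n5: {y} / {j}
  n6: {r,v} / {v}

Liveness:
  n0: in=∅ out={r}
  n1: in=∅ out={r}
  n2: in=∅ out=∅
  n3: in={r} out={j,r,v}
  n4: in={r} out=∅
  n5: in={j,r,v} out={r,v}
  n6: in={v} out=∅

Interference:
  g↔{r}
  j↔{r,v,y}
  r↔{g,j,v,x,y}
  v↔{j,r,y}
  x↔{r}
  y↔{j,r,v}

Colouring:
  clique {j,r,v,y} ⇒ need ≥ 4
  4-colouring: R0={r}  R1={g,j,x}  R2={v}  R3={y}
  χ = 4

Answer: 4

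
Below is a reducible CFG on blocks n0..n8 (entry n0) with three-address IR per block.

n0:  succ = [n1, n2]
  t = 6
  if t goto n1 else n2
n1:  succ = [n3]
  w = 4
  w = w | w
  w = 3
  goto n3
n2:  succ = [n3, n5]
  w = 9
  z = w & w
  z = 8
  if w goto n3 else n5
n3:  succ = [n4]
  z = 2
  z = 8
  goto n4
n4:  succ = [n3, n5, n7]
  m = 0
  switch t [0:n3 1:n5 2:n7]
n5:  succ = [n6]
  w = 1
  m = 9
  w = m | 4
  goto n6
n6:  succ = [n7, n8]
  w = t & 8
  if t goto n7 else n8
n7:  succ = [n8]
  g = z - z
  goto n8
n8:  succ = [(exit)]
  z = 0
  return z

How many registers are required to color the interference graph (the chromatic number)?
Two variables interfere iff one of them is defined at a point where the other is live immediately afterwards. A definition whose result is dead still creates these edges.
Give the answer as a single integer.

Block summaries:
  n0: {t} / ∅
  n1: {w} / ∅
  n2: {w,z} / ∅
  n3: {z} / ∅
  n4: {m} / {t}
  n5: {m,w} / ∅
  n6: {w} / {t}
  n7: {g} / {z}
  n8: {z} / ∅

Liveness:
  n0: in=∅ out={t}
  n1: in={t} out={t}
  n2: in={t} out={t,z}
  n3: in={t} out={t,z}
  n4: in={t,z} out={t,z}
  n5: in={t,z} out={t,z}
  n6: in={t,z} out={z}
  n7: in={z} out=∅
  n8: in=∅ out=∅

Interference:
  g↔∅
  m↔{t,z}
  t↔{m,w,z}
  w↔{t,z}
  z↔{m,t,w}

Registers:
  {m,t,z} pairwise interfere (3-clique) ⇒ χ ≥ 3
  assign g→R0 m→R2 t→R0 w→R2 z→R1 — no edge inside a register ⇒ χ ≤ 3
  χ = 3

Answer: 3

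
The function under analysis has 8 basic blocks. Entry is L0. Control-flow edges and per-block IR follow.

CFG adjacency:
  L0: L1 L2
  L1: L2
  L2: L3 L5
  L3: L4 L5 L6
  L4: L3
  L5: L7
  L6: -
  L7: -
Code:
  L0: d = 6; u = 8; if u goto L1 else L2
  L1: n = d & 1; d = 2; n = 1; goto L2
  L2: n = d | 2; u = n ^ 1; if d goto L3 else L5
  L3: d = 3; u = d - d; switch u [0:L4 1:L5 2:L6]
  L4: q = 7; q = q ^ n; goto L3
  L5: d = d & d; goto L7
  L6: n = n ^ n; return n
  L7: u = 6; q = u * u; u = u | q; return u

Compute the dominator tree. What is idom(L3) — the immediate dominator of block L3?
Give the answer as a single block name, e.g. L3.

idom tree: L1←L0 L2←L0 L3←L2 L4←L3 L5←L2 L6←L3 L7←L5
Dom∩ at merges:
  L2: preds {L0,L1}: {L0} ∩ {L0,L1} = {L0}; idom=L0
  L3: preds {L2,L4}: {L0,L2} ∩ {L0,L2,L3,L4} = {L0,L2}; idom=L2
  L5: preds {L2,L3}: {L0,L2} ∩ {L0,L2,L3} = {L0,L2}; idom=L2

idom(L3) = L2

Answer: L2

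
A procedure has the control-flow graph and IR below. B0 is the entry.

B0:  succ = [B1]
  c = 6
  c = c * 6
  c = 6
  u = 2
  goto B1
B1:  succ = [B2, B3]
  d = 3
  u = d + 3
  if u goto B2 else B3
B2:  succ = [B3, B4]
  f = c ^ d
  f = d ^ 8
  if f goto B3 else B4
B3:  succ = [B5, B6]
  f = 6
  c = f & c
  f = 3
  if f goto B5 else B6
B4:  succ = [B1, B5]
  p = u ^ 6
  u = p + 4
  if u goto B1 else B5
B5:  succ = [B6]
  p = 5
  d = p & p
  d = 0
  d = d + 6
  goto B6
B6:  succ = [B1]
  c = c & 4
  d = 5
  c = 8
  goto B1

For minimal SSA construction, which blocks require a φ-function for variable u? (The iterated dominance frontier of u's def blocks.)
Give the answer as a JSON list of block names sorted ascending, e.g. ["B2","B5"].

idom tree: B1←B0 B2←B1 B3←B1 B4←B2 B5←B1 B6←B1
Dom at joins:
  B1: preds {B0,B4,B6}: {B0} ∩ {B0,B1,B2,B4} ∩ {B0,B1,B6} = {B0}; idom=B0
  B3: preds {B1,B2}: {B0,B1} ∩ {B0,B1,B2} = {B0,B1}; idom=B1
  B5: preds {B3,B4}: {B0,B1,B3} ∩ {B0,B1,B2,B4} = {B0,B1}; idom=B1
  B6: preds {B3,B5}: {B0,B1,B3} ∩ {B0,B1,B5} = {B0,B1}; idom=B1

DF derivation:
  join B1 pred B0: · stop@B0
  join B1 pred B4: B4→B2→B1 stop@B0
  join B1 pred B6: B6→B1 stop@B0
  join B3 pred B1: · stop@B1
  join B3 pred B2: B2 stop@B1
  join B5 pred B3: B3 stop@B1
  join B5 pred B4: B4→B2 stop@B1
  join B6 pred B3: B3 stop@B1
  join B6 pred B5: B5 stop@B1
  DF(B0)=∅
  DF(B1)={B1}
  DF(B2)={B1,B3,B5}
  DF(B3)={B5,B6}
  DF(B4)={B1,B5}
  DF(B5)={B6}
  DF(B6)={B1}

φ for u: defs {B0,B1,B4}
  DF⁺ = {B1,B5,B6}

Answer: ["B1", "B5", "B6"]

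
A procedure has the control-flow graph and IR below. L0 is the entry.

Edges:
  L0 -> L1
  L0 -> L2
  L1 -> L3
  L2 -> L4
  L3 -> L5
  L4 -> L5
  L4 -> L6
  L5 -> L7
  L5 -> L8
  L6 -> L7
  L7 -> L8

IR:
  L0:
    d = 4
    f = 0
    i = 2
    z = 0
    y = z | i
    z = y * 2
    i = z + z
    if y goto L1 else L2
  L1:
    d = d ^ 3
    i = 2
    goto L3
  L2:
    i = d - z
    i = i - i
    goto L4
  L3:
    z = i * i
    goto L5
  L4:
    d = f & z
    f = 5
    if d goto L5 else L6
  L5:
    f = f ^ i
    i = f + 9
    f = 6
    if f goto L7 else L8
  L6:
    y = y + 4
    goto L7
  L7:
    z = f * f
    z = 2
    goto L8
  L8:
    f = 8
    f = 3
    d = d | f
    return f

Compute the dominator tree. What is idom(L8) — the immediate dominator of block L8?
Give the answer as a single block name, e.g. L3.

Answer: L0

Working:
idom tree: L1←L0 L2←L0 L3←L1 L4←L2 L5←L0 L6←L4 L7←L0 L8←L0
Dom at joins:
  L5: preds {L3,L4}: {L0,L1,L3} ∩ {L0,L2,L4} = {L0}; idom=L0
  L7: preds {L5,L6}: {L0,L5} ∩ {L0,L2,L4,L6} = {L0}; idom=L0
  L8: preds {L5,L7}: {L0,L5} ∩ {L0,L7} = {L0}; idom=L0

idom(L8) = L0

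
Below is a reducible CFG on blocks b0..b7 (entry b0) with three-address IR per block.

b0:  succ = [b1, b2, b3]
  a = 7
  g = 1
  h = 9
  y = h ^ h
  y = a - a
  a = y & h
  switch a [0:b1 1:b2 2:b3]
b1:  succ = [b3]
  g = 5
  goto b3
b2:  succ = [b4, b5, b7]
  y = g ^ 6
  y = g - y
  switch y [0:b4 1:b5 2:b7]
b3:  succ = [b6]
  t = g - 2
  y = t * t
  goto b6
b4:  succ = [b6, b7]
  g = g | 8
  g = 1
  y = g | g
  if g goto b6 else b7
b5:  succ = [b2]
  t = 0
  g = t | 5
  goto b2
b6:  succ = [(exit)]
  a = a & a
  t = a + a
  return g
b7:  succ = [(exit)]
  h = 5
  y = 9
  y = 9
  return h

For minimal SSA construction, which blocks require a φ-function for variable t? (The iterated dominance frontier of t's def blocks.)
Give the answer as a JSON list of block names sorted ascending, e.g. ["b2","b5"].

idom tree: b1←b0 b2←b0 b3←b0 b4←b2 b5←b2 b6←b0 b7←b2
Dom∩ at merges:
  b2: preds {b0,b5}: {b0} ∩ {b0,b2,b5} = {b0}; idom=b0
  b3: preds {b0,b1}: {b0} ∩ {b0,b1} = {b0}; idom=b0
  b6: preds {b3,b4}: {b0,b3} ∩ {b0,b2,b4} = {b0}; idom=b0
  b7: preds {b2,b4}: {b0,b2} ∩ {b0,b2,b4} = {b0,b2}; idom=b2

DF derivation:
  b2←b0: walk · to b0
  b2←b5: walk b5→b2 to b0
  b3←b0: walk · to b0
  b3←b1: walk b1 to b0
  b6←b3: walk b3 to b0
  b6←b4: walk b4→b2 to b0
  b7←b2: walk · to b2
  b7←b4: walk b4 to b2
  b0 → ∅
  b1 → {b3}
  b2 → {b2,b6}
  b3 → {b6}
  b4 → {b6,b7}
  b5 → {b2}
  b6 → ∅
  b7 → ∅

φ for t: defs {b3,b5,b6}
  DF⁺ = {b2,b6}

Answer: ["b2", "b6"]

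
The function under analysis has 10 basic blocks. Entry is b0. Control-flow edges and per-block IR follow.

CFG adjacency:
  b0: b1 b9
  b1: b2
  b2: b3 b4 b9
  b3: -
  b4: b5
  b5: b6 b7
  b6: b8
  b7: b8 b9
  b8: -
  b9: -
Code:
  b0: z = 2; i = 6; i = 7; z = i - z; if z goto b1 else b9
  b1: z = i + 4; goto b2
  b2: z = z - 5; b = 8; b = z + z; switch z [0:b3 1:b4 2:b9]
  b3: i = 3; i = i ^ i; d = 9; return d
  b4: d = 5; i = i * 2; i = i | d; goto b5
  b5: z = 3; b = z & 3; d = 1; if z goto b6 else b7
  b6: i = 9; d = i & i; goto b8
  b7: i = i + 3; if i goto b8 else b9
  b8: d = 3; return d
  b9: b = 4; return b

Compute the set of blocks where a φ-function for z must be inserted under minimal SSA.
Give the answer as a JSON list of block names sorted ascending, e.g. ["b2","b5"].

Answer: ["b9"]

Analysis:
idom tree: b1←b0 b2←b1 b3←b2 b4←b2 b5←b4 b6←b5 b7←b5 b8←b5 b9←b0
Join-block Dom:
  b8: preds {b6,b7}: {b0,b1,b2,b4,b5,b6} ∩ {b0,b1,b2,b4,b5,b7} = {b0,b1,b2,b4,b5}; idom=b5
  b9: preds {b0,b2,b7}: {b0} ∩ {b0,b1,b2} ∩ {b0,b1,b2,b4,b5,b7} = {b0}; idom=b0

DF derivation:
  join b8 pred b6: b6 stop@b5
  join b8 pred b7: b7 stop@b5
  join b9 pred b0: · stop@b0
  join b9 pred b2: b2→b1 stop@b0
  join b9 pred b7: b7→b5→b4→b2→b1 stop@b0
  DF(b0)=∅
  DF(b1)={b9}
  DF(b2)={b9}
  DF(b3)=∅
  DF(b4)={b9}
  DF(b5)={b9}
  DF(b6)={b8}
  DF(b7)={b8,b9}
  DF(b8)=∅
  DF(b9)=∅

φ for z: defs {b0,b1,b2,b5}
  DF⁺ = {b9}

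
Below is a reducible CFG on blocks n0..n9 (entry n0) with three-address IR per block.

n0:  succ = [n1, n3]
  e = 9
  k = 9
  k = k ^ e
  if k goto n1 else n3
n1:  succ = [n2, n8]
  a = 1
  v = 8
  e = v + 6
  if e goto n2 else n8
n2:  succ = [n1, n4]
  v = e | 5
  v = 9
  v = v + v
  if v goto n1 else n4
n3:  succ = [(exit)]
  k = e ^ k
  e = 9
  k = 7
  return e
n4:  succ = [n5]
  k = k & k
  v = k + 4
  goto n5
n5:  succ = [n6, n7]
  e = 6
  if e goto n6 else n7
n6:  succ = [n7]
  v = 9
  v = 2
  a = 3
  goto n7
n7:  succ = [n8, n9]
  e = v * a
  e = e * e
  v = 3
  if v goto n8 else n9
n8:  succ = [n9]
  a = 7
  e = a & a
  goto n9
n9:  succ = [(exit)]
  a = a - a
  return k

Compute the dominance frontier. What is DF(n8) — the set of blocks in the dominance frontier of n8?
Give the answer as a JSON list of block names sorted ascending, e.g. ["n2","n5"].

idom tree: n1←n0 n2←n1 n3←n0 n4←n2 n5←n4 n6←n5 n7←n5 n8←n1 n9←n1
Join-block Dom:
  n1: preds {n0,n2}: {n0} ∩ {n0,n1,n2} = {n0}; idom=n0
  n7: preds {n5,n6}: {n0,n1,n2,n4,n5} ∩ {n0,n1,n2,n4,n5,n6} = {n0,n1,n2,n4,n5}; idom=n5
  n8: preds {n1,n7}: {n0,n1} ∩ {n0,n1,n2,n4,n5,n7} = {n0,n1}; idom=n1
  n9: preds {n7,n8}: {n0,n1,n2,n4,n5,n7} ∩ {n0,n1,n8} = {n0,n1}; idom=n1

DF derivation:
  join n1 pred n0: · stop@n0
  join n1 pred n2: n2→n1 stop@n0
  join n7 pred n5: · stop@n5
  join n7 pred n6: n6 stop@n5
  join n8 pred n1: · stop@n1
  join n8 pred n7: n7→n5→n4→n2 stop@n1
  join n9 pred n7: n7→n5→n4→n2 stop@n1
  join n9 pred n8: n8 stop@n1
  DF(n0)=∅
  DF(n1)={n1}
  DF(n2)={n1,n8,n9}
  DF(n3)=∅
  DF(n4)={n8,n9}
  DF(n5)={n8,n9}
  DF(n6)={n7}
  DF(n7)={n8,n9}
  DF(n8)={n9}
  DF(n9)=∅

DF(n8) = ["n9"]

Answer: ["n9"]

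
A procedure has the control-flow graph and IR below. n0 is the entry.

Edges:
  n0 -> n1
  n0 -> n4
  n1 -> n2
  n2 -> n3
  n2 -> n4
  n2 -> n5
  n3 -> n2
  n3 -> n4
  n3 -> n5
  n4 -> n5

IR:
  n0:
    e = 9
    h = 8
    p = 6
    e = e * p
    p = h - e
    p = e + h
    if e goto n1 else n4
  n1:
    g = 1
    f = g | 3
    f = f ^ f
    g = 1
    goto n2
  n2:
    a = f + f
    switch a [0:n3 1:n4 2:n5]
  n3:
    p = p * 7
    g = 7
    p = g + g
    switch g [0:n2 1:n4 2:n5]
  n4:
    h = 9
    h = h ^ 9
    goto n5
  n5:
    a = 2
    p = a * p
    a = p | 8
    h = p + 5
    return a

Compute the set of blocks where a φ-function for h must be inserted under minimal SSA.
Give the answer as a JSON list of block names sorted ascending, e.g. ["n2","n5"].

Answer: ["n5"]

Analysis:
idom tree: n1←n0 n2←n1 n3←n2 n4←n0 n5←n0
Join-block Dom:
  n2: preds {n1,n3}: {n0,n1} ∩ {n0,n1,n2,n3} = {n0,n1}; idom=n1
  n4: preds {n0,n2,n3}: {n0} ∩ {n0,n1,n2} ∩ {n0,n1,n2,n3} = {n0}; idom=n0
  n5: preds {n2,n3,n4}: {n0,n1,n2} ∩ {n0,n1,n2,n3} ∩ {n0,n4} = {n0}; idom=n0

DF derivation:
  join n2 pred n1: · stop@n1
  join n2 pred n3: n3→n2 stop@n1
  join n4 pred n0: · stop@n0
  join n4 pred n2: n2→n1 stop@n0
  join n4 pred n3: n3→n2→n1 stop@n0
  join n5 pred n2: n2→n1 stop@n0
  join n5 pred n3: n3→n2→n1 stop@n0
  join n5 pred n4: n4 stop@n0
  n0: DF=∅
  n1: DF={n4,n5}
  n2: DF={n2,n4,n5}
  n3: DF={n2,n4,n5}
  n4: DF={n5}
  n5: DF=∅

φ for h: defs {n0,n4,n5}
  DF⁺ = {n5}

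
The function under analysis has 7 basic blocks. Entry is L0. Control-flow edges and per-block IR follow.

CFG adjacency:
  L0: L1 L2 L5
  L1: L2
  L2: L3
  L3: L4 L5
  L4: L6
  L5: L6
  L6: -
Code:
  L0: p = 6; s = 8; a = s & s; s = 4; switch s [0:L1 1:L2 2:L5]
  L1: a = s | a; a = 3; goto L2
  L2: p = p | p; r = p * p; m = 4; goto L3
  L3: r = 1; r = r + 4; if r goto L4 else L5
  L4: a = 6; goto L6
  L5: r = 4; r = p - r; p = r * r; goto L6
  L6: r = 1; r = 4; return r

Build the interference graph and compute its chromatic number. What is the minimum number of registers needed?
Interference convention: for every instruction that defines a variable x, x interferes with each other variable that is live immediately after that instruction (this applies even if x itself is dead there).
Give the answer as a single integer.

def/use:
  L0: {a,p,s} / ∅
  L1: {a} / {a,s}
  L2: {m,p,r} / {p}
  L3: {r} / ∅
  L4: {a} / ∅
  L5: {p,r} / {p}
  L6: {r} / ∅

Live sets:
  L0 li=∅ lo={a,p,s}
  L1 li={a,p,s} lo={p}
  L2 li={p} lo={p}
  L3 li={p} lo={p}
  L4 li=∅ lo=∅
  L5 li={p} lo=∅
  L6 li=∅ lo=∅

Interference:
  a: {p,s}
  m: {p}
  p: {a,m,r,s}
  r: {p}
  s: {a,p}

Registers:
  lower bound: {a,p,s} mutually conflict ⇒ χ ≥ 3
  3-colouring: r0={p}  r1={a,m,r}  r2={s}
  χ = 3

Answer: 3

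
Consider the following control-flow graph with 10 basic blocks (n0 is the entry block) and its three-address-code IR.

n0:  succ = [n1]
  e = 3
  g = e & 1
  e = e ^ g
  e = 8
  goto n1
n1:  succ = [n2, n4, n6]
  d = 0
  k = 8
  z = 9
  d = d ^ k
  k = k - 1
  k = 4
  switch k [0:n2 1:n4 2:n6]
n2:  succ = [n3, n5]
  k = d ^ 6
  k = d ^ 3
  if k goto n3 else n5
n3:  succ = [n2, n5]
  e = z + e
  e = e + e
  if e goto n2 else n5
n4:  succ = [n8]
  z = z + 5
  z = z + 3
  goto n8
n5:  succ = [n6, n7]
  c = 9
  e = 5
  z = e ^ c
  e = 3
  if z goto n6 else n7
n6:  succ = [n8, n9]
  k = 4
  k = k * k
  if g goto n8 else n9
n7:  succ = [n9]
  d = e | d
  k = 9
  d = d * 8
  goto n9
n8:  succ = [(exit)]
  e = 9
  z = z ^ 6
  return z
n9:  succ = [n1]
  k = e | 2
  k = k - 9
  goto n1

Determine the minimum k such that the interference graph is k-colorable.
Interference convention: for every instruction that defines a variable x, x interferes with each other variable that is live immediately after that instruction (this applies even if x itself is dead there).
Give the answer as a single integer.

Answer: 5

Derivation:
Block summaries:
  n0: {e,g} / ∅
  n1: {d,k,z} / ∅
  n2: {k} / {d}
  n3: {e} / {e,z}
  n4: {z} / {z}
  n5: {c,e,z} / ∅
  n6: {k} / {g}
  n7: {d,k} / {d,e}
  n8: {e,z} / {z}
  n9: {k} / {e}

Live sets:
  n0 li=∅ lo={e,g}
  n1 li={e,g} lo={d,e,g,z}
  n2 li={d,e,g,z} lo={d,e,g,z}
  n3 li={d,e,g,z} lo={d,e,g,z}
  n4 li={z} lo={z}
  n5 li={d,g} lo={d,e,g,z}
  n6 li={e,g,z} lo={e,g,z}
  n7 li={d,e,g} lo={e,g}
  n8 li={z} lo=∅
  n9 li={e,g} lo={e,g}

Interference:
  c: {d,e,g}
  d: {c,e,g,k,z}
  e: {c,d,g,k,z}
  g: {c,d,e,k,z}
  k: {d,e,g,z}
  z: {d,e,g,k}

Chromatic number:
  {d,e,g,k,z} pairwise interfere (5-clique) ⇒ χ ≥ 5
  5-colouring: R0={d}  R1={e}  R2={g}  R3={c,k}  R4={z}
  χ = 5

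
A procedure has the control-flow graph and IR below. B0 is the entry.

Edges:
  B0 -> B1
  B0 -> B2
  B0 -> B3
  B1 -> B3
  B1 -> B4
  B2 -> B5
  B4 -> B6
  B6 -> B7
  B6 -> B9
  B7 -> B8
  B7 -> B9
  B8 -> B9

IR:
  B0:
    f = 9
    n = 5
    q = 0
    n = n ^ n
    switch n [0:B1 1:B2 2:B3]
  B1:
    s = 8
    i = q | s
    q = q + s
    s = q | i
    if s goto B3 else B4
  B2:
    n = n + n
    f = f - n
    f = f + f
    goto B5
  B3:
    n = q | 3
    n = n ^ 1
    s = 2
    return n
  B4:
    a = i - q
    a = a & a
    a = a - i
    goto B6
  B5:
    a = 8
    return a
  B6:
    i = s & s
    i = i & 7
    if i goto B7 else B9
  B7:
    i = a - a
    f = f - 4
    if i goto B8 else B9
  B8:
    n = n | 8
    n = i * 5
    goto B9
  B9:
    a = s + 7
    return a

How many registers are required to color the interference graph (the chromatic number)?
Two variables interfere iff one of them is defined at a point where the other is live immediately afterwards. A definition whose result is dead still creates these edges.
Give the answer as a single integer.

Block summaries:
  B0: {f,n,q} / ∅
  B1: {i,q,s} / {q}
  B2: {f,n} / {f,n}
  B3: {n,s} / {q}
  B4: {a} / {i,q}
  B5: {a} / ∅
  B6: {i} / {s}
  B7: {f,i} / {a,f}
  B8: {n} / {i,n}
  B9: {a} / {s}

Live sets:
  live B0: ∅→{f,n,q}
  live B1: {f,n,q}→{f,i,n,q,s}
  live B2: {f,n}→∅
  live B3: {q}→∅
  live B4: {f,i,n,q,s}→{a,f,n,s}
  live B5: ∅→∅
  live B6: {a,f,n,s}→{a,f,n,s}
  live B7: {a,f,n,s}→{i,n,s}
  live B8: {i,n,s}→{s}
  live B9: {s}→∅

Interference:
  a↔{f,i,n,s}
  f↔{a,i,n,q,s}
  i↔{a,f,n,q,s}
  n↔{a,f,i,q,s}
  q↔{f,i,n,s}
  s↔{a,f,i,n,q}

Registers:
  clique {a,f,i,n,s} ⇒ need ≥ 5
  assign a→R4 f→R0 i→R1 n→R2 q→R4 s→R3 — no edge inside a register ⇒ χ ≤ 5
  χ = 5

Answer: 5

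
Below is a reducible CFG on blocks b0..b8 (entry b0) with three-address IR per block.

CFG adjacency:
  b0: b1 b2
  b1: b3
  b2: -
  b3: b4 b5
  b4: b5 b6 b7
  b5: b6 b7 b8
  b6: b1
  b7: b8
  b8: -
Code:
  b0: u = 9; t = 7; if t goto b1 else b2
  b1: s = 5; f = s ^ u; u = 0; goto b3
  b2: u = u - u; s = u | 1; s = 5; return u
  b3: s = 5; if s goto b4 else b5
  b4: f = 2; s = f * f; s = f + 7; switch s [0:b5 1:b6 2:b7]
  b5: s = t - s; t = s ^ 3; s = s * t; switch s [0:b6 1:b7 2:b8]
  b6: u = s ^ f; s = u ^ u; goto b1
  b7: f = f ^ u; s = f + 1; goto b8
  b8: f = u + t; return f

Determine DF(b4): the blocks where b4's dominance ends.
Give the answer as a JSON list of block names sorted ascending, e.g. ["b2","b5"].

Answer: ["b5", "b6", "b7"]

Derivation:
idom tree: b1←b0 b2←b0 b3←b1 b4←b3 b5←b3 b6←b3 b7←b3 b8←b3
Dom at joins:
  b1: preds {b0,b6}: {b0} ∩ {b0,b1,b3,b6} = {b0}; idom=b0
  b5: preds {b3,b4}: {b0,b1,b3} ∩ {b0,b1,b3,b4} = {b0,b1,b3}; idom=b3
  b6: preds {b4,b5}: {b0,b1,b3,b4} ∩ {b0,b1,b3,b5} = {b0,b1,b3}; idom=b3
  b7: preds {b4,b5}: {b0,b1,b3,b4} ∩ {b0,b1,b3,b5} = {b0,b1,b3}; idom=b3
  b8: preds {b5,b7}: {b0,b1,b3,b5} ∩ {b0,b1,b3,b7} = {b0,b1,b3}; idom=b3

DF derivation:
  join b1 pred b0: · stop@b0
  join b1 pred b6: b6→b3→b1 stop@b0
  join b5 pred b3: · stop@b3
  join b5 pred b4: b4 stop@b3
  join b6 pred b4: b4 stop@b3
  join b6 pred b5: b5 stop@b3
  join b7 pred b4: b4 stop@b3
  join b7 pred b5: b5 stop@b3
  join b8 pred b5: b5 stop@b3
  join b8 pred b7: b7 stop@b3
  b0 → ∅
  b1 → {b1}
  b2 → ∅
  b3 → {b1}
  b4 → {b5,b6,b7}
  b5 → {b6,b7,b8}
  b6 → {b1}
  b7 → {b8}
  b8 → ∅

DF(b4) = ["b5", "b6", "b7"]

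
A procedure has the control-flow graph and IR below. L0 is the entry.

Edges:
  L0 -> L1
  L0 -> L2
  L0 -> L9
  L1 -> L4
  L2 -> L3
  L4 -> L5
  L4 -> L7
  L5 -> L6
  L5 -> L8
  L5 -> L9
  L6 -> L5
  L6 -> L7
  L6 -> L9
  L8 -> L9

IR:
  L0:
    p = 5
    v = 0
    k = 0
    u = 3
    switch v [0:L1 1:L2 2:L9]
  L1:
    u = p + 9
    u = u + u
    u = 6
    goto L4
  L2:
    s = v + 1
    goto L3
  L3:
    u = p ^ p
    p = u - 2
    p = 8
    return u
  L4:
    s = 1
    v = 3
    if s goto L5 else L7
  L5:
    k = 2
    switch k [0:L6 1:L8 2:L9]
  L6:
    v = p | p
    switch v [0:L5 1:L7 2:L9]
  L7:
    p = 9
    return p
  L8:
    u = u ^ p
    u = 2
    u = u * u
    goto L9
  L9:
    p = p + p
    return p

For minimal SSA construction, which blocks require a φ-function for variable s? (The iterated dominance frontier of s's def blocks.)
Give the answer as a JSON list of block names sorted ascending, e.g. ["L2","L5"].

Answer: ["L9"]

Analysis:
idom tree: L1←L0 L2←L0 L3←L2 L4←L1 L5←L4 L6←L5 L7←L4 L8←L5 L9←L0
Dom at joins:
  L5: preds {L4,L6}: {L0,L1,L4} ∩ {L0,L1,L4,L5,L6} = {L0,L1,L4}; idom=L4
  L7: preds {L4,L6}: {L0,L1,L4} ∩ {L0,L1,L4,L5,L6} = {L0,L1,L4}; idom=L4
  L9: preds {L0,L5,L6,L8}: {L0} ∩ {L0,L1,L4,L5} ∩ {L0,L1,L4,L5,L6} ∩ {L0,L1,L4,L5,L8} = {L0}; idom=L0

Frontier:
  L5←L4: walk · to L4
  L5←L6: walk L6→L5 to L4
  L7←L4: walk · to L4
  L7←L6: walk L6→L5 to L4
  L9←L0: walk · to L0
  L9←L5: walk L5→L4→L1 to L0
  L9←L6: walk L6→L5→L4→L1 to L0
  L9←L8: walk L8→L5→L4→L1 to L0
  DF(L0)=∅
  DF(L1)={L9}
  DF(L2)=∅
  DF(L3)=∅
  DF(L4)={L9}
  DF(L5)={L5,L7,L9}
  DF(L6)={L5,L7,L9}
  DF(L7)=∅
  DF(L8)={L9}
  DF(L9)=∅

φ for s: defs {L2,L4}
  DF⁺ = {L9}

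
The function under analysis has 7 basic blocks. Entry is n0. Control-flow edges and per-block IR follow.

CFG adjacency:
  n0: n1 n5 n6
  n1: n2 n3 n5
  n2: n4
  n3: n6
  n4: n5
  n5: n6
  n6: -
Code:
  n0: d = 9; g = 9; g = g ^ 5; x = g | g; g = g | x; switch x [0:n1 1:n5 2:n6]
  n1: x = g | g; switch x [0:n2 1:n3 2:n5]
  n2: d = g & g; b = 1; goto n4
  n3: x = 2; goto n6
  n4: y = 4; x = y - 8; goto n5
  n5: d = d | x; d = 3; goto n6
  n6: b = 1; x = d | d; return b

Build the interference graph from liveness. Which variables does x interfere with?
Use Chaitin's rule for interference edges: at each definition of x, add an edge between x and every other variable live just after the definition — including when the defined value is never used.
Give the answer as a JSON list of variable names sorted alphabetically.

Block summaries:
  n0: {d,g,x} / ∅
  n1: {x} / {g}
  n2: {b,d} / {g}
  n3: {x} / ∅
  n4: {x,y} / ∅
  n5: {d} / {d,x}
  n6: {b,x} / {d}

Liveness:
  n0 li=∅ lo={d,g,x}
  n1 li={d,g} lo={d,g,x}
  n2 li={g} lo={d}
  n3 li={d} lo={d}
  n4 li={d} lo={d,x}
  n5 li={d,x} lo={d}
  n6 li={d} lo=∅

Conflict graph:
  b: {d,x}
  d: {b,g,x,y}
  g: {d,x}
  x: {b,d,g}
  y: {d}

N(x) = ["b", "d", "g"]

Answer: ["b", "d", "g"]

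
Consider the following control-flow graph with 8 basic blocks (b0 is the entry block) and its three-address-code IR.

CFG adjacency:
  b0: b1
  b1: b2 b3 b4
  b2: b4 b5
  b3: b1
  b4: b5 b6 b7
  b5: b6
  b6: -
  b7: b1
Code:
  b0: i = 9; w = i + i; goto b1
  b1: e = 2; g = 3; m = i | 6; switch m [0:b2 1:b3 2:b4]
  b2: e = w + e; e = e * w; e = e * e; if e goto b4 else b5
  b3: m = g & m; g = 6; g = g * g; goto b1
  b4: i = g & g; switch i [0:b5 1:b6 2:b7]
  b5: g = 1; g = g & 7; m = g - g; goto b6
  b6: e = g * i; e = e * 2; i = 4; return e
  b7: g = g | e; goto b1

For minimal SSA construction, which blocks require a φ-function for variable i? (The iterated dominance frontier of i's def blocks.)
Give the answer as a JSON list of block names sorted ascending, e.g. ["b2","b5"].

idom tree: b1←b0 b2←b1 b3←b1 b4←b1 b5←b1 b6←b1 b7←b4
Join-block Dom:
  b1: preds {b0,b3,b7}: {b0} ∩ {b0,b1,b3} ∩ {b0,b1,b4,b7} = {b0}; idom=b0
  b4: preds {b1,b2}: {b0,b1} ∩ {b0,b1,b2} = {b0,b1}; idom=b1
  b5: preds {b2,b4}: {b0,b1,b2} ∩ {b0,b1,b4} = {b0,b1}; idom=b1
  b6: preds {b4,b5}: {b0,b1,b4} ∩ {b0,b1,b5} = {b0,b1}; idom=b1

Frontier:
  b1←b0: walk · to b0
  b1←b3: walk b3→b1 to b0
  b1←b7: walk b7→b4→b1 to b0
  b4←b1: walk · to b1
  b4←b2: walk b2 to b1
  b5←b2: walk b2 to b1
  b5←b4: walk b4 to b1
  b6←b4: walk b4 to b1
  b6←b5: walk b5 to b1
  b0: DF=∅
  b1: DF={b1}
  b2: DF={b4,b5}
  b3: DF={b1}
  b4: DF={b1,b5,b6}
  b5: DF={b6}
  b6: DF=∅
  b7: DF={b1}

φ for i: defs {b0,b4,b6}
  DF⁺ = {b1,b5,b6}

Answer: ["b1", "b5", "b6"]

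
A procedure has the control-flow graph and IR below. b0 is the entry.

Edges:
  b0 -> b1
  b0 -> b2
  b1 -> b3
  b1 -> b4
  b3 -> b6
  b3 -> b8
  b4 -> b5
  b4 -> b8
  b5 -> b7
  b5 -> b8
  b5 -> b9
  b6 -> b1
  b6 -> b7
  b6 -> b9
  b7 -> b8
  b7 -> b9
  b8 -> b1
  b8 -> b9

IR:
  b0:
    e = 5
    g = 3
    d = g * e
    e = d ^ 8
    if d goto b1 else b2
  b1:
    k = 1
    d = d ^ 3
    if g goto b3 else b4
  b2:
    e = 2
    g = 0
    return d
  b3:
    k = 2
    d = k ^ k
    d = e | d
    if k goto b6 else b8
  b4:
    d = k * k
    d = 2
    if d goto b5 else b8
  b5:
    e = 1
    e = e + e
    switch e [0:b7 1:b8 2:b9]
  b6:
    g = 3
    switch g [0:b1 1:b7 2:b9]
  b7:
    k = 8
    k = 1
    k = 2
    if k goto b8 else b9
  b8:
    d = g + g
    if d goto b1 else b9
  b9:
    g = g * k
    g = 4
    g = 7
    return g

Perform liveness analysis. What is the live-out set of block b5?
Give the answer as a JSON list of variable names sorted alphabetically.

Answer: ["e", "g", "k"]

Analysis:
Per-block:
  b0: {d,e,g} / ∅
  b1: {d,k} / {d,g}
  b2: {e,g} / {d}
  b3: {d,k} / {e}
  b4: {d} / {k}
  b5: {e} / ∅
  b6: {g} / ∅
  b7: {k} / ∅
  b8: {d} / {g}
  b9: {g} / {g,k}

Liveness:
  live b0: ∅→{d,e,g}
  live b1: {d,e,g}→{e,g,k}
  live b2: {d}→∅
  live b3: {e,g}→{d,e,g,k}
  live b4: {e,g,k}→{e,g,k}
  live b5: {g,k}→{e,g,k}
  live b6: {d,e,k}→{d,e,g,k}
  live b7: {e,g}→{e,g,k}
  live b8: {e,g,k}→{d,e,g,k}
  live b9: {g,k}→∅

live-out(b5) = ["e", "g", "k"]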